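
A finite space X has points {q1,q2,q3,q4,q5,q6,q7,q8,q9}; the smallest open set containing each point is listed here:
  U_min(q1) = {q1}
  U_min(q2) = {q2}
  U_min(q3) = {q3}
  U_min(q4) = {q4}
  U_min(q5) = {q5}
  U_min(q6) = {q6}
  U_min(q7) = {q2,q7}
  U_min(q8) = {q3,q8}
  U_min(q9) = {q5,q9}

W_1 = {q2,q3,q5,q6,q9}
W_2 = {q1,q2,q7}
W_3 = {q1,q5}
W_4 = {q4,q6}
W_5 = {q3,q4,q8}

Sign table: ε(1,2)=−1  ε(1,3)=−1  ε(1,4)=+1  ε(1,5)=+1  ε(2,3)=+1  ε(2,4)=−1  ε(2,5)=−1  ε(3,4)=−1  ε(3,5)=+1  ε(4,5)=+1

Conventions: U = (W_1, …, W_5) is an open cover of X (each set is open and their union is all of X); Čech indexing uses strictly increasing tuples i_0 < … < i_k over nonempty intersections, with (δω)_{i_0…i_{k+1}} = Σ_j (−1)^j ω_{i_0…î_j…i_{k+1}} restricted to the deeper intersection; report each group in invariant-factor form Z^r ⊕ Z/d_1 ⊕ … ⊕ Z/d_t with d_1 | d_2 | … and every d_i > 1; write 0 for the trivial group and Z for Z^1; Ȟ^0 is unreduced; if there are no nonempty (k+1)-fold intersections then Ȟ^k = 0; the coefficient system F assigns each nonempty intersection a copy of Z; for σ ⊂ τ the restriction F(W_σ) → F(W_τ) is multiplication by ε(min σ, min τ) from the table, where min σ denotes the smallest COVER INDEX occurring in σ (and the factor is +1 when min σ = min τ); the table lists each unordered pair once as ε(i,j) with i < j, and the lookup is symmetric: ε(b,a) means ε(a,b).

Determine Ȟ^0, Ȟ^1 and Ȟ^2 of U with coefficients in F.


nonempty intersections:
  W12={q2} W13={q5} W14={q6} W15={q3} W23={q1} W45={q4}
C dims 5,6; δ0: rk 4, SNF 1^4
Ȟ^0: (5−4)−0=1 ⇒ Z
Ȟ^1: (6−0)−4=2 ⇒ Z^2
Ȟ^2: (0−0)−0=0 ⇒ 0

Ȟ^0 = Z,  Ȟ^1 = Z^2,  Ȟ^2 = 0


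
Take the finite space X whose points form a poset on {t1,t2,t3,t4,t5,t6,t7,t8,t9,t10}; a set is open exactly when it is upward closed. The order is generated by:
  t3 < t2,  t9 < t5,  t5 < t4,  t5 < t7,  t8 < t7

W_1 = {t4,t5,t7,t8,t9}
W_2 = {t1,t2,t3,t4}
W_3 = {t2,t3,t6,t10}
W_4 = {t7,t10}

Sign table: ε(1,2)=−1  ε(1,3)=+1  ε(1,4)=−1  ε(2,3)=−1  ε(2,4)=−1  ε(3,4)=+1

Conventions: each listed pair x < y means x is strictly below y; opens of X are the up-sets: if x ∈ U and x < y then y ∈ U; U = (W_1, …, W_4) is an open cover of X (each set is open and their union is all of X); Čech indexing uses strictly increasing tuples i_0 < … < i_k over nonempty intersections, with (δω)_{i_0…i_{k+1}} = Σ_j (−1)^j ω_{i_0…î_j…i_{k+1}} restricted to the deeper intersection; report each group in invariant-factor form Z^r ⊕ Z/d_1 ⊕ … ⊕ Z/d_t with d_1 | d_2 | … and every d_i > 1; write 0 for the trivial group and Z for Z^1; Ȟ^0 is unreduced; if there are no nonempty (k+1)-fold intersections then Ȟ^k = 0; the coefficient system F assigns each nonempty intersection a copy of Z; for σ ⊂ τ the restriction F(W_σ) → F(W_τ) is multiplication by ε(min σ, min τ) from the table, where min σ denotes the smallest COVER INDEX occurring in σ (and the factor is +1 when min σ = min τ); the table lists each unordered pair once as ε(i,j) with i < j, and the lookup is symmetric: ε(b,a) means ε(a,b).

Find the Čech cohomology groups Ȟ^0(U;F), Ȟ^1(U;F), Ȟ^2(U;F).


Ȟ^0 = 0; Ȟ^1 = Z/2; Ȟ^2 = 0

cover nerve:
  W12={t4} W14={t7} W23={t2,t3} W34={t10}
C dims 4,4; δ0: rk 4, SNF 1^3·2
Ȟ^0: (4−4)−0=0 ⇒ 0
Ȟ^1: (4−0)−4=0 plus torsion [2] ⇒ Z/2
Ȟ^2: (0−0)−0=0 ⇒ 0


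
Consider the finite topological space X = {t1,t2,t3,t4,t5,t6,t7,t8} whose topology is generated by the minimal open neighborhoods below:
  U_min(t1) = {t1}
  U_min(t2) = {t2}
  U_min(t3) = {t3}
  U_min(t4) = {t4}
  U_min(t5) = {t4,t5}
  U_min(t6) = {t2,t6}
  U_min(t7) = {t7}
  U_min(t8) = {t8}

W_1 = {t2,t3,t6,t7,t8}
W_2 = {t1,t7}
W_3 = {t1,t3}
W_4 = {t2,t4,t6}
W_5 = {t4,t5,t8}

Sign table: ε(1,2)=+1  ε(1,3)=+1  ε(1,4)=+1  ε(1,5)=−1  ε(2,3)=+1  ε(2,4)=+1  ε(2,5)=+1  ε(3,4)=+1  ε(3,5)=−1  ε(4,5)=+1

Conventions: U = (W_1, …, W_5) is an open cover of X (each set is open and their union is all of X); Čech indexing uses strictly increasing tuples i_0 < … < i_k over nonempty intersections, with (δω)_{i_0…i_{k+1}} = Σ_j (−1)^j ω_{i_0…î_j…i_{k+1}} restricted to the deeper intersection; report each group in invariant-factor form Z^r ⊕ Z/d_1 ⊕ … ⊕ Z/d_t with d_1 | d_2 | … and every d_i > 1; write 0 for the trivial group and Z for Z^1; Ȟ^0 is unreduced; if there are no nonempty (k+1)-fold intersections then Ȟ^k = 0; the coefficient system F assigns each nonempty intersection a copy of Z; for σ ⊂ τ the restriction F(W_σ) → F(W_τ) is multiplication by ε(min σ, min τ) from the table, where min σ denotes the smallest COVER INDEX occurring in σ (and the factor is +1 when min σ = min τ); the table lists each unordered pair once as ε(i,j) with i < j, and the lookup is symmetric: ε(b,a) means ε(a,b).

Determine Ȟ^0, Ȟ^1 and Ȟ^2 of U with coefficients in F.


Ȟ^0(U;F) ≅ 0; Ȟ^1(U;F) ≅ Z ⊕ Z/2; Ȟ^2(U;F) ≅ 0

cover nerve:
  W12={t7} W13={t3} W14={t2,t6} W15={t8} W23={t1} W45={t4}
C dims 5,6; δ0: rk 5, SNF 1^4·2
Ȟ^0: (5−5)−0=0 ⇒ 0
Ȟ^1: (6−0)−5=1 plus torsion [2] ⇒ Z ⊕ Z/2
Ȟ^2: (0−0)−0=0 ⇒ 0


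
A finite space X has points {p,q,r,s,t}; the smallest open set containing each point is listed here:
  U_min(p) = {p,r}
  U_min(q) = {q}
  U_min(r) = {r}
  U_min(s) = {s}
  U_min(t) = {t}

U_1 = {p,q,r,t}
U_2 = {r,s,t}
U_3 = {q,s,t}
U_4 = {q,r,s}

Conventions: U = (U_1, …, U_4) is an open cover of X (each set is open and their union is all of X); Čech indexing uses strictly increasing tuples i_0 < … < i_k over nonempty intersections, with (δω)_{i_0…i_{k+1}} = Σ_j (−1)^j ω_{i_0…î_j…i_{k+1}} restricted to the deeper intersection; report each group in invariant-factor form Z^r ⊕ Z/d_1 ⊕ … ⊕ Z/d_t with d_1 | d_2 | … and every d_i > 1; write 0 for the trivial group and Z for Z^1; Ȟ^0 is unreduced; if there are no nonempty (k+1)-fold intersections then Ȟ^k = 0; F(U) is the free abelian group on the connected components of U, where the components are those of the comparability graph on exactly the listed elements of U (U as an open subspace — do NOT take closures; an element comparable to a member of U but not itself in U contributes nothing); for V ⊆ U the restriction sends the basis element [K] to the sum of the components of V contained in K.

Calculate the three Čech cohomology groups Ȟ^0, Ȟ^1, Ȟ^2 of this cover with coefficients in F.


intersection data:
  U12={r,t} U13={q,t} U14={q,r} U23={s,t} U24={r,s} U34={q,s}
  U123={t} U124={r} U134={q} U234={s}
components per intersection:
  U1: {p,r} {q} {t}
  U2: {r} {s} {t}
  U3: {q} {s} {t}
  U4: {q} {r} {s}
  U12: {r} {t}
  U13: {q} {t}
  U14: {q} {r}
  U23: {s} {t}
  U24: {r} {s}
  U34: {q} {s}
  U123: {t}
  U124: {r}
  U134: {q}
  U234: {s}
C dims 12,12,4; δ0: rk 8, SNF 1^8; δ1: rk 4, SNF 1^4
Ȟ^0 = (12 − 8) − 0 = 4, so Ȟ^0 ≅ Z^4
Ȟ^1 = (12 − 4) − 8 = 0, so Ȟ^1 ≅ 0
Ȟ^2 = (4 − 0) − 4 = 0, so Ȟ^2 ≅ 0

Ȟ^0 = Z^4, Ȟ^1 = 0 and Ȟ^2 = 0


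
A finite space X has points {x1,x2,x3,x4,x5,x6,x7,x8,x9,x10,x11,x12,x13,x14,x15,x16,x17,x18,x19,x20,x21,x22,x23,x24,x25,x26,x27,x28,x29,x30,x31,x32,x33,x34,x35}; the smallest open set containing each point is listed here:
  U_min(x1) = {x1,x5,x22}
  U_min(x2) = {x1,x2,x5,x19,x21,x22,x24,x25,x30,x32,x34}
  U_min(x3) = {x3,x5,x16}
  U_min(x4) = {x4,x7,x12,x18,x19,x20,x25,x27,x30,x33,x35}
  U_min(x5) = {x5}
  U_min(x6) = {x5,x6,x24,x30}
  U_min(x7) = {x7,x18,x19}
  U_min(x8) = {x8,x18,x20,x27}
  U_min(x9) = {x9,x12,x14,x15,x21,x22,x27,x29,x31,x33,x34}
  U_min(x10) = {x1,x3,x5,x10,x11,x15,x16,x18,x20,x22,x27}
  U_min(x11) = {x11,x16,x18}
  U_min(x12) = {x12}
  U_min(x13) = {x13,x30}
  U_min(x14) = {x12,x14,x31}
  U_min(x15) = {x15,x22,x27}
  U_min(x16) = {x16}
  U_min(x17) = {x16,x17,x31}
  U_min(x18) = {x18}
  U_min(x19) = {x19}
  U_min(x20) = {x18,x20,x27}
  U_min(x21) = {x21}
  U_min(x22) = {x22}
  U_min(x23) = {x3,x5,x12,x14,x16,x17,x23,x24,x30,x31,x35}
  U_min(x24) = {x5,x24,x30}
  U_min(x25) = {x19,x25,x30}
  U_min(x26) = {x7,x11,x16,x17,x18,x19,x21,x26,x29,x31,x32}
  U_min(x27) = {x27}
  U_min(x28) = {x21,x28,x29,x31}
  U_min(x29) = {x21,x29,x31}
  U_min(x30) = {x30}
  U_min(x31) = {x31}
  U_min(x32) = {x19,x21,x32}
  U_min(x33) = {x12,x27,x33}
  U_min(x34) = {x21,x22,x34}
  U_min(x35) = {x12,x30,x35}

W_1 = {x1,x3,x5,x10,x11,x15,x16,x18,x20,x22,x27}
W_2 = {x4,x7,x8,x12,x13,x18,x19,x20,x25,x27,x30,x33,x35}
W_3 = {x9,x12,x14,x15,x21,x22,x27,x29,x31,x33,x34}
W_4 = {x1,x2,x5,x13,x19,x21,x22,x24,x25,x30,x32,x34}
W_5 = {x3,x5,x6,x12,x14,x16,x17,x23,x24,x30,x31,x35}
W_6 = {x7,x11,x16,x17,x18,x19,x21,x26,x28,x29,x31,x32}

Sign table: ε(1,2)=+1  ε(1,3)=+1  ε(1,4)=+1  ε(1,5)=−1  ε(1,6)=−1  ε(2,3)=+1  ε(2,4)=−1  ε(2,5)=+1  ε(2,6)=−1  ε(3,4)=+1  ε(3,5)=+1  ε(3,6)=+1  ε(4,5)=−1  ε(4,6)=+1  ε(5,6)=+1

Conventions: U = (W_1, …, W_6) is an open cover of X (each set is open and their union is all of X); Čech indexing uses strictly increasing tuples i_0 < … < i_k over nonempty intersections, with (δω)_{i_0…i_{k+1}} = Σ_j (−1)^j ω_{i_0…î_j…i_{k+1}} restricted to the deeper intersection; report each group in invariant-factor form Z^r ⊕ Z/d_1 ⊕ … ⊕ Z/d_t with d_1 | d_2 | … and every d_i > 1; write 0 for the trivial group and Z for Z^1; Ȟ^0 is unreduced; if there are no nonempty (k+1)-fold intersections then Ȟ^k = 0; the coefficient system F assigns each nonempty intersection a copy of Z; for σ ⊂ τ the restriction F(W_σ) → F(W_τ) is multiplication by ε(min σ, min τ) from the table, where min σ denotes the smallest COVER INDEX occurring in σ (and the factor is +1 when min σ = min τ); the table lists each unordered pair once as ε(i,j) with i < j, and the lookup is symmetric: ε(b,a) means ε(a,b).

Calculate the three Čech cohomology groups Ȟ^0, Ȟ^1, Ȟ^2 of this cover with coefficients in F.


nerve of the cover:
  W12={x18,x20,x27} W13={x15,x22,x27} W14={x1,x5,x22} W15={x3,x5,x16} W16={x11,x16,x18} W23={x12,x27,x33} W24={x13,x19,x25,x30} W25={x12,x30,x35} W26={x7,x18,x19} W34={x21,x22,x34} W35={x12,x14,x31} W36={x21,x29,x31} W45={x5,x24,x30} W46={x19,x21,x32} W56={x16,x17,x31}
  W123={x27} W126={x18} W134={x22} W145={x5} W156={x16} W235={x12} W245={x30} W246={x19} W346={x21} W356={x31}
C dims 6,15,10; δ0: rk 6, SNF 1^5·2; δ1: rk 9, SNF 1^9
Ȟ^0 = (6 − 6) − 0 = 0, so Ȟ^0 ≅ 0
Ȟ^1 = (15 − 9) − 6 = 0 plus torsion [2], so Ȟ^1 ≅ Z/2
Ȟ^2 = (10 − 0) − 9 = 1, so Ȟ^2 ≅ Z

Ȟ^0(U;F) ≅ 0,  Ȟ^1(U;F) ≅ Z/2,  Ȟ^2(U;F) ≅ Z


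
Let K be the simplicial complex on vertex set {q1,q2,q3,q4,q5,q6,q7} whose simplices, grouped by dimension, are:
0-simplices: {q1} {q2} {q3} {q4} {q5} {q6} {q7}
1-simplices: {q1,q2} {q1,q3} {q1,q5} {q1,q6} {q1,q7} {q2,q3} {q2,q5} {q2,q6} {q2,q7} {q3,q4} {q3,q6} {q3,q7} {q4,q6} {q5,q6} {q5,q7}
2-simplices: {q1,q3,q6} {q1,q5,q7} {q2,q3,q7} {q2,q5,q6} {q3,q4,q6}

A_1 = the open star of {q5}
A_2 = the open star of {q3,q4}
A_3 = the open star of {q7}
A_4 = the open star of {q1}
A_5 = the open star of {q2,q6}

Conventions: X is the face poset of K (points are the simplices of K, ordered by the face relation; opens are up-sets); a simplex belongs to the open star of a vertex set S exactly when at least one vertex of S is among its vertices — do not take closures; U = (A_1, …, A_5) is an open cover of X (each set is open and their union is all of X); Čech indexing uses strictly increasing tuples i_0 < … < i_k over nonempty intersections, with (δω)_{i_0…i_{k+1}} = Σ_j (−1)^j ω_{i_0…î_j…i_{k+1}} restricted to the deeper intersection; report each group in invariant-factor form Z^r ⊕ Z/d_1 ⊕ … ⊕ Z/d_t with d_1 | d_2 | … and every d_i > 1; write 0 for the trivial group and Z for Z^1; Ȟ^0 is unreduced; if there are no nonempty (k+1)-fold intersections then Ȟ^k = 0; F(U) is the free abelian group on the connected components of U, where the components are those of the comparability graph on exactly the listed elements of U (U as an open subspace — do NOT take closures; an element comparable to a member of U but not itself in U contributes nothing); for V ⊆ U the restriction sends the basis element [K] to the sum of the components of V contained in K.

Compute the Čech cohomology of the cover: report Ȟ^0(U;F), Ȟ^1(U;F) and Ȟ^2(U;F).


Ȟ^0(U;F) ≅ Z; Ȟ^1(U;F) ≅ Z^4; Ȟ^2(U;F) ≅ 0

nerve simplices:
  A1={{q5},{q1,q5},{q2,q5},{q5,q6},{q5,q7},{q1,q5,q7},{q2,q5,q6}} A2={{q3},{q4},{q1,q3},{q2,q3},{q3,q4},{q3,q6},{q3,q7},{q4,q6},{q1,q3,q6},{q2,q3,q7},{q3,q4,q6}} A3={{q7},{q1,q7},{q2,q7},{q3,q7},{q5,q7},{q1,q5,q7},{q2,q3,q7}} A4={{q1},{q1,q2},{q1,q3},{q1,q5},{q1,q6},{q1,q7},{q1,q3,q6},{q1,q5,q7}} A5={{q2},{q6},{q1,q2},{q1,q6},{q2,q3},{q2,q5},{q2,q6},{q2,q7},{q3,q6},{q4,q6},{q5,q6},{q1,q3,q6},{q2,q3,q7},{q2,q5,q6},{q3,q4,q6}}
  A13={{q5,q7},{q1,q5,q7}} A14={{q1,q5},{q1,q5,q7}} A15={{q2,q5},{q5,q6},{q2,q5,q6}} A23={{q3,q7},{q2,q3,q7}} A24={{q1,q3},{q1,q3,q6}} A25={{q2,q3},{q3,q6},{q4,q6},{q1,q3,q6},{q2,q3,q7},{q3,q4,q6}} A34={{q1,q7},{q1,q5,q7}} A35={{q2,q7},{q2,q3,q7}} A45={{q1,q2},{q1,q6},{q1,q3,q6}}
  A134={{q1,q5,q7}} A235={{q2,q3,q7}} A245={{q1,q3,q6}}
components per intersection:
  A1: {{q5},{q1,q5},{q2,q5},{q5,q6},{q5,q7},{q1,q5,q7},{q2,q5,q6}}
  A2: {{q3},{q4},{q1,q3},{q2,q3},{q3,q4},{q3,q6},{q3,q7},{q4,q6},{q1,q3,q6},{q2,q3,q7},{q3,q4,q6}}
  A3: {{q7},{q1,q7},{q2,q7},{q3,q7},{q5,q7},{q1,q5,q7},{q2,q3,q7}}
  A4: {{q1},{q1,q2},{q1,q3},{q1,q5},{q1,q6},{q1,q7},{q1,q3,q6},{q1,q5,q7}}
  A5: {{q2},{q6},{q1,q2},{q1,q6},{q2,q3},{q2,q5},{q2,q6},{q2,q7},{q3,q6},{q4,q6},{q5,q6},{q1,q3,q6},{q2,q3,q7},{q2,q5,q6},{q3,q4,q6}}
  A13: {{q5,q7},{q1,q5,q7}}
  A14: {{q1,q5},{q1,q5,q7}}
  A15: {{q2,q5},{q5,q6},{q2,q5,q6}}
  A23: {{q3,q7},{q2,q3,q7}}
  A24: {{q1,q3},{q1,q3,q6}}
  A25: {{q2,q3},{q2,q3,q7}} {{q3,q6},{q4,q6},{q1,q3,q6},{q3,q4,q6}}
  A34: {{q1,q7},{q1,q5,q7}}
  A35: {{q2,q7},{q2,q3,q7}}
  A45: {{q1,q2}} {{q1,q6},{q1,q3,q6}}
  A134: {{q1,q5,q7}}
  A235: {{q2,q3,q7}}
  A245: {{q1,q3,q6}}
C dims 5,11,3; δ0: rk 4, SNF 1^4; δ1: rk 3, SNF 1^3
degree 0: 5−4−0 = 1 → Ȟ^0 ≅ Z
degree 1: 11−3−4 = 4 → Ȟ^1 ≅ Z^4
degree 2: 3−0−3 = 0 → Ȟ^2 ≅ 0


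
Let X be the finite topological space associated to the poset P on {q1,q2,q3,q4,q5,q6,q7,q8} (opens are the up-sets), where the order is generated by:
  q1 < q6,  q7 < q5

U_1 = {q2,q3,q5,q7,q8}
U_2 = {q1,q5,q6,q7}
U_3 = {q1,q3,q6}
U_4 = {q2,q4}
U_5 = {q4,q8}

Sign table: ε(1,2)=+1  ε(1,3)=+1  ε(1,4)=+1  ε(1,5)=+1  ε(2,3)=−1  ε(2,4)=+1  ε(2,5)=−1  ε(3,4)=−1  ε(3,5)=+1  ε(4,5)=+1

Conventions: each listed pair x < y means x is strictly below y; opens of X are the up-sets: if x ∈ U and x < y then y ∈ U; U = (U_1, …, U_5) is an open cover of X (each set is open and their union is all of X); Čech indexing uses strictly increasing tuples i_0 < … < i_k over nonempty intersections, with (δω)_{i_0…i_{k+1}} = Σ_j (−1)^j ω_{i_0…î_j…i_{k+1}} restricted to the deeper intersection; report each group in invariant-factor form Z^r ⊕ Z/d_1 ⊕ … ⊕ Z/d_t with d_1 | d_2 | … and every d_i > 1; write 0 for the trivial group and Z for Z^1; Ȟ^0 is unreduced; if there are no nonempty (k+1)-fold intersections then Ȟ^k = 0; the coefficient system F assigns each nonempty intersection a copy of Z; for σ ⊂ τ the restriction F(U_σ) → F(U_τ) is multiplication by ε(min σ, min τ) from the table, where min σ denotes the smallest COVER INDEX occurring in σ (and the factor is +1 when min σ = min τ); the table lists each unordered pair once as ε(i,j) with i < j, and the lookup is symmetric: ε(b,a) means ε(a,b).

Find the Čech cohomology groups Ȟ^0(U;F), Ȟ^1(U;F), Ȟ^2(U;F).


cover nerve:
  U12={q5,q7} U13={q3} U14={q2} U15={q8} U23={q1,q6} U45={q4}
C dims 5,6; δ0: rk 5, SNF 1^4·2
Ȟ^0: (5−5)−0=0 ⇒ 0
Ȟ^1: (6−0)−5=1 plus torsion [2] ⇒ Z ⊕ Z/2
Ȟ^2: (0−0)−0=0 ⇒ 0

Ȟ^0(U;F) ≅ 0; Ȟ^1(U;F) ≅ Z ⊕ Z/2; Ȟ^2(U;F) ≅ 0


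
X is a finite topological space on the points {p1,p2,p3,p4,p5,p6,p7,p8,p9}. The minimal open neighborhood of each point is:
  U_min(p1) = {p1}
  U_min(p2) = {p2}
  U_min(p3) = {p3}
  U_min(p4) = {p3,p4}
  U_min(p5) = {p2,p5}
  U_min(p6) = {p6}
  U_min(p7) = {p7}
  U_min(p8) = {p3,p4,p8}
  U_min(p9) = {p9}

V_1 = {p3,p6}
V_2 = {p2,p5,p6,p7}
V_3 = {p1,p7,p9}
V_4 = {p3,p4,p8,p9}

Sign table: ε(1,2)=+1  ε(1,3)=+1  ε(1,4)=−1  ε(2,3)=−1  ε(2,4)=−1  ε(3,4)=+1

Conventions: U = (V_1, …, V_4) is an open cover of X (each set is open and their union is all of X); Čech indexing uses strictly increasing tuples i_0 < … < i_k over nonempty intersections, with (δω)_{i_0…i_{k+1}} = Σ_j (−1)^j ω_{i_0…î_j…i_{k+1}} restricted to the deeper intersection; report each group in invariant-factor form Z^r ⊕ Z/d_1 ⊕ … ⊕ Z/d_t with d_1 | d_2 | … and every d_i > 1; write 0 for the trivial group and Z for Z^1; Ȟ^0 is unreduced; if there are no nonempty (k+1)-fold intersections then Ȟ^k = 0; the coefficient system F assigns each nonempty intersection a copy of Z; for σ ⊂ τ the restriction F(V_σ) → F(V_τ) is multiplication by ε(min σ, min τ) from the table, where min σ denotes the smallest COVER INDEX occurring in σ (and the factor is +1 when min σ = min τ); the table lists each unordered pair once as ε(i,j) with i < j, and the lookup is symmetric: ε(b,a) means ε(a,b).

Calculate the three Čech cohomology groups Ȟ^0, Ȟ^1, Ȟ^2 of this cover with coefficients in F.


nonempty overlaps:
  V12={p6} V14={p3} V23={p7} V34={p9}
C dims 4,4; δ0: rk 3, SNF 1^3
degree 0: 4−3−0 = 1 → Ȟ^0 ≅ Z
degree 1: 4−0−3 = 1 → Ȟ^1 ≅ Z
degree 2: 0−0−0 = 0 → Ȟ^2 ≅ 0

Ȟ^0 ≅ Z, Ȟ^1 ≅ Z, Ȟ^2 ≅ 0


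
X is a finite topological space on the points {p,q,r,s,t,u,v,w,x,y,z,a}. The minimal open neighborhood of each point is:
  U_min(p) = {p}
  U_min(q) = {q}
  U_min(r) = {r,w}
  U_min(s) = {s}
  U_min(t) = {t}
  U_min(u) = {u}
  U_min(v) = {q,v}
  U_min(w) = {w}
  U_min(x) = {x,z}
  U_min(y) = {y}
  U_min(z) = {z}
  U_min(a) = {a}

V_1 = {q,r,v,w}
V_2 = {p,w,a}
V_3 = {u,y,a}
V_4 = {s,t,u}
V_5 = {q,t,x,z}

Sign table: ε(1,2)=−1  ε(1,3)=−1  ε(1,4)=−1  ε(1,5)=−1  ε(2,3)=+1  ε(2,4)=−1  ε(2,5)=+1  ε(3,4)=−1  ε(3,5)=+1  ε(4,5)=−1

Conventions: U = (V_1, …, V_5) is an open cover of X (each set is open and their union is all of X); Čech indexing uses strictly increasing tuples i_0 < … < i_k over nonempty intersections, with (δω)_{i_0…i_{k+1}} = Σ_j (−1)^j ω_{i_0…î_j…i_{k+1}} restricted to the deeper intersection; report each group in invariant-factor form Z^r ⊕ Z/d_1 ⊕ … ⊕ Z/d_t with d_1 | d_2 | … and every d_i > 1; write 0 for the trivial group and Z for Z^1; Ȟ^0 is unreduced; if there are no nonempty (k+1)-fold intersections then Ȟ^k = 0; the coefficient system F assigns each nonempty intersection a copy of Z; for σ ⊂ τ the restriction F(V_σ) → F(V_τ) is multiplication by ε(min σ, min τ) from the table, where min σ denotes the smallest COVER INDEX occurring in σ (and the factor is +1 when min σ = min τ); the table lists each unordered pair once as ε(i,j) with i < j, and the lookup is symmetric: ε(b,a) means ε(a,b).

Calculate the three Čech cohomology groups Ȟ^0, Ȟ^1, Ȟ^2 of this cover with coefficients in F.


nerve simplices:
  V12={w} V15={q} V23={a} V34={u} V45={t}
C dims 5,5; δ0: rk 4, SNF 1^4
degree 0: 5−4−0 = 1 → Ȟ^0 ≅ Z
degree 1: 5−0−4 = 1 → Ȟ^1 ≅ Z
degree 2: 0−0−0 = 0 → Ȟ^2 ≅ 0

Ȟ^0(U;F) ≅ Z, Ȟ^1(U;F) ≅ Z, Ȟ^2(U;F) ≅ 0


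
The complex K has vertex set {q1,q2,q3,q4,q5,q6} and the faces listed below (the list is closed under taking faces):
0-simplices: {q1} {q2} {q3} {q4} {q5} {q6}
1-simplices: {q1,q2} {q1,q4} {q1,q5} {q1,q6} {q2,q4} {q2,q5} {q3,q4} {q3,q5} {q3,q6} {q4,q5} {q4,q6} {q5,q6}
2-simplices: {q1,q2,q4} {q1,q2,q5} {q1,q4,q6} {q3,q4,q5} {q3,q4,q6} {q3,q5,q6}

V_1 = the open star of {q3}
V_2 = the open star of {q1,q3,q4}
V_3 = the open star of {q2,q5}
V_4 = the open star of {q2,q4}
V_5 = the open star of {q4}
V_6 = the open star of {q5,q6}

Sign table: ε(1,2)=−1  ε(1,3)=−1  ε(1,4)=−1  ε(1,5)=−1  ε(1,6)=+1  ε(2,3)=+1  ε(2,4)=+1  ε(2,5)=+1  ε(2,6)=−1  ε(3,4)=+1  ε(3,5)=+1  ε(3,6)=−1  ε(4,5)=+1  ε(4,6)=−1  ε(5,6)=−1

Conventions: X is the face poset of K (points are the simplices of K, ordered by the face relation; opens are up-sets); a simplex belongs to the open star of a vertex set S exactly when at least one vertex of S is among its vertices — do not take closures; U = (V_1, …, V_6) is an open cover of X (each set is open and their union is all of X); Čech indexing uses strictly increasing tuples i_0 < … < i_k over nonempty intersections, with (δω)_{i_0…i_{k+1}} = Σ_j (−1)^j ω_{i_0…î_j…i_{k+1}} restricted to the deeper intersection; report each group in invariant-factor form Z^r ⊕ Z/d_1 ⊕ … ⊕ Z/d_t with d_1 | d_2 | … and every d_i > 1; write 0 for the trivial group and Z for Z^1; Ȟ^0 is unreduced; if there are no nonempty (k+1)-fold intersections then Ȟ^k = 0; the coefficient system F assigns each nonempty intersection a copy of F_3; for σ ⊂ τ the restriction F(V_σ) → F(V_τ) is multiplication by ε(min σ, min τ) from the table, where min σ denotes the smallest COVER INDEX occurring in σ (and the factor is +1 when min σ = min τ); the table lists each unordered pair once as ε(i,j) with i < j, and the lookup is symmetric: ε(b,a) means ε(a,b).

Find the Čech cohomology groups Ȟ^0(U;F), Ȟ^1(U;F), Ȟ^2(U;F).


nonempty intersections:
  V1={{q3},{q3,q4},{q3,q5},{q3,q6},{q3,q4,q5},{q3,q4,q6},{q3,q5,q6}} V2={{q1},{q3},{q4},{q1,q2},{q1,q4},{q1,q5},{q1,q6},{q2,q4},{q3,q4},{q3,q5},{q3,q6},{q4,q5},{q4,q6},{q1,q2,q4},{q1,q2,q5},{q1,q4,q6},{q3,q4,q5},{q3,q4,q6},{q3,q5,q6}} V3={{q2},{q5},{q1,q2},{q1,q5},{q2,q4},{q2,q5},{q3,q5},{q4,q5},{q5,q6},{q1,q2,q4},{q1,q2,q5},{q3,q4,q5},{q3,q5,q6}} V4={{q2},{q4},{q1,q2},{q1,q4},{q2,q4},{q2,q5},{q3,q4},{q4,q5},{q4,q6},{q1,q2,q4},{q1,q2,q5},{q1,q4,q6},{q3,q4,q5},{q3,q4,q6}} V5={{q4},{q1,q4},{q2,q4},{q3,q4},{q4,q5},{q4,q6},{q1,q2,q4},{q1,q4,q6},{q3,q4,q5},{q3,q4,q6}} V6={{q5},{q6},{q1,q5},{q1,q6},{q2,q5},{q3,q5},{q3,q6},{q4,q5},{q4,q6},{q5,q6},{q1,q2,q5},{q1,q4,q6},{q3,q4,q5},{q3,q4,q6},{q3,q5,q6}}
  V12={{q3},{q3,q4},{q3,q5},{q3,q6},{q3,q4,q5},{q3,q4,q6},{q3,q5,q6}} V13={{q3,q5},{q3,q4,q5},{q3,q5,q6}} V14={{q3,q4},{q3,q4,q5},{q3,q4,q6}} V15={{q3,q4},{q3,q4,q5},{q3,q4,q6}} V16={{q3,q5},{q3,q6},{q3,q4,q5},{q3,q4,q6},{q3,q5,q6}} V23={{q1,q2},{q1,q5},{q2,q4},{q3,q5},{q4,q5},{q1,q2,q4},{q1,q2,q5},{q3,q4,q5},{q3,q5,q6}} V24={{q4},{q1,q2},{q1,q4},{q2,q4},{q3,q4},{q4,q5},{q4,q6},{q1,q2,q4},{q1,q2,q5},{q1,q4,q6},{q3,q4,q5},{q3,q4,q6}} V25={{q4},{q1,q4},{q2,q4},{q3,q4},{q4,q5},{q4,q6},{q1,q2,q4},{q1,q4,q6},{q3,q4,q5},{q3,q4,q6}} V26={{q1,q5},{q1,q6},{q3,q5},{q3,q6},{q4,q5},{q4,q6},{q1,q2,q5},{q1,q4,q6},{q3,q4,q5},{q3,q4,q6},{q3,q5,q6}} V34={{q2},{q1,q2},{q2,q4},{q2,q5},{q4,q5},{q1,q2,q4},{q1,q2,q5},{q3,q4,q5}} V35={{q2,q4},{q4,q5},{q1,q2,q4},{q3,q4,q5}} V36={{q5},{q1,q5},{q2,q5},{q3,q5},{q4,q5},{q5,q6},{q1,q2,q5},{q3,q4,q5},{q3,q5,q6}} V45={{q4},{q1,q4},{q2,q4},{q3,q4},{q4,q5},{q4,q6},{q1,q2,q4},{q1,q4,q6},{q3,q4,q5},{q3,q4,q6}} V46={{q2,q5},{q4,q5},{q4,q6},{q1,q2,q5},{q1,q4,q6},{q3,q4,q5},{q3,q4,q6}} V56={{q4,q5},{q4,q6},{q1,q4,q6},{q3,q4,q5},{q3,q4,q6}}
  V123={{q3,q5},{q3,q4,q5},{q3,q5,q6}} V124={{q3,q4},{q3,q4,q5},{q3,q4,q6}} V125={{q3,q4},{q3,q4,q5},{q3,q4,q6}} V126={{q3,q5},{q3,q6},{q3,q4,q5},{q3,q4,q6},{q3,q5,q6}} V134={{q3,q4,q5}} V135={{q3,q4,q5}} V136={{q3,q5},{q3,q4,q5},{q3,q5,q6}} V145={{q3,q4},{q3,q4,q5},{q3,q4,q6}} V146={{q3,q4,q5},{q3,q4,q6}} V156={{q3,q4,q5},{q3,q4,q6}} V234={{q1,q2},{q2,q4},{q4,q5},{q1,q2,q4},{q1,q2,q5},{q3,q4,q5}} V235={{q2,q4},{q4,q5},{q1,q2,q4},{q3,q4,q5}} V236={{q1,q5},{q3,q5},{q4,q5},{q1,q2,q5},{q3,q4,q5},{q3,q5,q6}} V245={{q4},{q1,q4},{q2,q4},{q3,q4},{q4,q5},{q4,q6},{q1,q2,q4},{q1,q4,q6},{q3,q4,q5},{q3,q4,q6}} V246={{q4,q5},{q4,q6},{q1,q2,q5},{q1,q4,q6},{q3,q4,q5},{q3,q4,q6}} V256={{q4,q5},{q4,q6},{q1,q4,q6},{q3,q4,q5},{q3,q4,q6}} V345={{q2,q4},{q4,q5},{q1,q2,q4},{q3,q4,q5}} V346={{q2,q5},{q4,q5},{q1,q2,q5},{q3,q4,q5}} V356={{q4,q5},{q3,q4,q5}} V456={{q4,q5},{q4,q6},{q1,q4,q6},{q3,q4,q5},{q3,q4,q6}}
  V1234={{q3,q4,q5}} V1235={{q3,q4,q5}} V1236={{q3,q5},{q3,q4,q5},{q3,q5,q6}} V1245={{q3,q4},{q3,q4,q5},{q3,q4,q6}} V1246={{q3,q4,q5},{q3,q4,q6}} V1256={{q3,q4,q5},{q3,q4,q6}} V1345={{q3,q4,q5}} V1346={{q3,q4,q5}} V1356={{q3,q4,q5}} V1456={{q3,q4,q5},{q3,q4,q6}} V2345={{q2,q4},{q4,q5},{q1,q2,q4},{q3,q4,q5}} V2346={{q4,q5},{q1,q2,q5},{q3,q4,q5}} V2356={{q4,q5},{q3,q4,q5}} V2456={{q4,q5},{q4,q6},{q1,q4,q6},{q3,q4,q5},{q3,q4,q6}} V3456={{q4,q5},{q3,q4,q5}}
  V12345={{q3,q4,q5}} V12346={{q3,q4,q5}} V12356={{q3,q4,q5}} V12456={{q3,q4,q5},{q3,q4,q6}} V13456={{q3,q4,q5}} V23456={{q4,q5},{q3,q4,q5}}
  V123456={{q3,q4,q5}}
C dims 6,15,20,15; δ0: rk_F3 5; δ1: rk_F3 10; δ2: rk_F3 10
Ȟ^0: (6−5)−0=1 ⇒ Z/3
Ȟ^1: (15−10)−5=0 ⇒ 0
Ȟ^2: (20−10)−10=0 ⇒ 0

Ȟ^0 ≅ Z/3, Ȟ^1 ≅ 0 and Ȟ^2 ≅ 0


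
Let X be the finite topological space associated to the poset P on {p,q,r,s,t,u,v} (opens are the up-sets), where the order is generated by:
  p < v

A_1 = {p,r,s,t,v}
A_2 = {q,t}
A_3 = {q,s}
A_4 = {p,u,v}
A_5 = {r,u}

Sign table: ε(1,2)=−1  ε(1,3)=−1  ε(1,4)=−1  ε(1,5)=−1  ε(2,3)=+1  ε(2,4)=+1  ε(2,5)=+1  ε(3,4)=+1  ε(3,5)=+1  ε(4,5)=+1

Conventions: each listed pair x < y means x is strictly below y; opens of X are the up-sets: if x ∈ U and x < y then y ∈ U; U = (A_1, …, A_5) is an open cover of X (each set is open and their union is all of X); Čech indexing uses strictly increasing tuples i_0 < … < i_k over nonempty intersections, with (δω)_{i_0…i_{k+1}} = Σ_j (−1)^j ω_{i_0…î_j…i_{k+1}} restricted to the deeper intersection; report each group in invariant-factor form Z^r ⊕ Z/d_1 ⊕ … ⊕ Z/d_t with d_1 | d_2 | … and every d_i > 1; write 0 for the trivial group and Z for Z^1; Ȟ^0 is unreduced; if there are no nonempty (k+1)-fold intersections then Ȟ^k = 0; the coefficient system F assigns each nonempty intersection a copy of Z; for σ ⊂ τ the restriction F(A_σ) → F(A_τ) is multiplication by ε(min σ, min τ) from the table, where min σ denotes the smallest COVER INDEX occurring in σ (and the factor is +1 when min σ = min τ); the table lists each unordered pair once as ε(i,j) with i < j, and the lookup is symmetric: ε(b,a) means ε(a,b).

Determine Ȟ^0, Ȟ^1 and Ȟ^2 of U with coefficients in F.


Ȟ^0(U;F) ≅ Z; Ȟ^1(U;F) ≅ Z^2; Ȟ^2(U;F) ≅ 0

nonempty overlaps:
  A12={t} A13={s} A14={p,v} A15={r} A23={q} A45={u}
C dims 5,6; δ0: rk 4, SNF 1^4
degree 0: 5−4−0 = 1 → Ȟ^0 ≅ Z
degree 1: 6−0−4 = 2 → Ȟ^1 ≅ Z^2
degree 2: 0−0−0 = 0 → Ȟ^2 ≅ 0


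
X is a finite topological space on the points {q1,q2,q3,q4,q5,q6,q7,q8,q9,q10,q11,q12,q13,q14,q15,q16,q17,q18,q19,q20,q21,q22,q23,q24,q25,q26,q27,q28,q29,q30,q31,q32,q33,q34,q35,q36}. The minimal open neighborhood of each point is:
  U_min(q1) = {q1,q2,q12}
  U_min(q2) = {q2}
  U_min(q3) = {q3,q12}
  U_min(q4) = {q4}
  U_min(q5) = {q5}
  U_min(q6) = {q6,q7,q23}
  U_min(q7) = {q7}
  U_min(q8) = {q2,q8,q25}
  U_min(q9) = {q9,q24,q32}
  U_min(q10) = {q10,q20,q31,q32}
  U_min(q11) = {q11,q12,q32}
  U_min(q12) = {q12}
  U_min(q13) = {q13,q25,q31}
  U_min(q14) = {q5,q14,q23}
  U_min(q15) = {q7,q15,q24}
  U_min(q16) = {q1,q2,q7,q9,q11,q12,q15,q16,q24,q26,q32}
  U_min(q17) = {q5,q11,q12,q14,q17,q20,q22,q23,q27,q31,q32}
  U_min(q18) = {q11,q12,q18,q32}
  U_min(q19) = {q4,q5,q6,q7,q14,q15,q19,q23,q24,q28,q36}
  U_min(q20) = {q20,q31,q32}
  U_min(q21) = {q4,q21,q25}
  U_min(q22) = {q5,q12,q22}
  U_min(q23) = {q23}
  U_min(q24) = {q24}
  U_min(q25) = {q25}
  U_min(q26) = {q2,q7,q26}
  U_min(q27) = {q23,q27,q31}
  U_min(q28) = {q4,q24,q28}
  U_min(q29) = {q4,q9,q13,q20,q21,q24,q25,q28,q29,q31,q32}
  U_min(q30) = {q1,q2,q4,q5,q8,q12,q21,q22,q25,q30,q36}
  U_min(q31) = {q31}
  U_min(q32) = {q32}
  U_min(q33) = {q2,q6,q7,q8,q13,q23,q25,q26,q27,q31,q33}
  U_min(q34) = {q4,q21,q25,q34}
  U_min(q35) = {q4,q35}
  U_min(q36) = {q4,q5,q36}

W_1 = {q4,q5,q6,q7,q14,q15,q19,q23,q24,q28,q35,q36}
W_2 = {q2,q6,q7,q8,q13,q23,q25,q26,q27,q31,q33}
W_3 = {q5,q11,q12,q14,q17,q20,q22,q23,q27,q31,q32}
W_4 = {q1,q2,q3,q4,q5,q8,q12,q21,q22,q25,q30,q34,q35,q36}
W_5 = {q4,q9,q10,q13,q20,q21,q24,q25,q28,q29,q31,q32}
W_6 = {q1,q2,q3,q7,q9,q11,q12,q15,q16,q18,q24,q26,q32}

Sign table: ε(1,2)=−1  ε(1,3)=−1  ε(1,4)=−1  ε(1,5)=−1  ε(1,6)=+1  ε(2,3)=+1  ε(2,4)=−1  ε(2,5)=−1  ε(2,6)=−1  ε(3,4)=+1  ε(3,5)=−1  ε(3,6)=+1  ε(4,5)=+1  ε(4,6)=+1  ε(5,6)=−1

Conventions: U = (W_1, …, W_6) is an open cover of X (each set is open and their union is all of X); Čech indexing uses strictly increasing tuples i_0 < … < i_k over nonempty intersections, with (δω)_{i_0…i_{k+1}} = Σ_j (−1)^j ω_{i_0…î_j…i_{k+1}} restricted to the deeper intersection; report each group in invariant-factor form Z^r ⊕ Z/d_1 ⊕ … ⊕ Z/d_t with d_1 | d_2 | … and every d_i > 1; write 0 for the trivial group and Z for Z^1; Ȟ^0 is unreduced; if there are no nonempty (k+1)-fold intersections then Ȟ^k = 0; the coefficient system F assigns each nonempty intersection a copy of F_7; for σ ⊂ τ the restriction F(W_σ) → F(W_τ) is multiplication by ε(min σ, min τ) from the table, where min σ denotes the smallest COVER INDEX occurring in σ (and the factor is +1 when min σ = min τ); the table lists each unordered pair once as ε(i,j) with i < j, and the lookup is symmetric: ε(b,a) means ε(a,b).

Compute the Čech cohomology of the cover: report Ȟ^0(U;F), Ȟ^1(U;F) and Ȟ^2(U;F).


cover nerve:
  W12={q6,q7,q23} W13={q5,q14,q23} W14={q4,q5,q35,q36} W15={q4,q24,q28} W16={q7,q15,q24} W23={q23,q27,q31} W24={q2,q8,q25} W25={q13,q25,q31} W26={q2,q7,q26} W34={q5,q12,q22} W35={q20,q31,q32} W36={q11,q12,q32} W45={q4,q21,q25} W46={q1,q2,q3,q12} W56={q9,q24,q32}
  W123={q23} W126={q7} W134={q5} W145={q4} W156={q24} W235={q31} W245={q25} W246={q2} W346={q12} W356={q32}
C dims 6,15,10; δ0: rk_F7 6; δ1: rk_F7 9
Ȟ^0: (6−6)−0=0 ⇒ 0
Ȟ^1: (15−9)−6=0 ⇒ 0
Ȟ^2: (10−0)−9=1 ⇒ Z/7

Ȟ^0 ≅ 0, Ȟ^1 ≅ 0, Ȟ^2 ≅ Z/7


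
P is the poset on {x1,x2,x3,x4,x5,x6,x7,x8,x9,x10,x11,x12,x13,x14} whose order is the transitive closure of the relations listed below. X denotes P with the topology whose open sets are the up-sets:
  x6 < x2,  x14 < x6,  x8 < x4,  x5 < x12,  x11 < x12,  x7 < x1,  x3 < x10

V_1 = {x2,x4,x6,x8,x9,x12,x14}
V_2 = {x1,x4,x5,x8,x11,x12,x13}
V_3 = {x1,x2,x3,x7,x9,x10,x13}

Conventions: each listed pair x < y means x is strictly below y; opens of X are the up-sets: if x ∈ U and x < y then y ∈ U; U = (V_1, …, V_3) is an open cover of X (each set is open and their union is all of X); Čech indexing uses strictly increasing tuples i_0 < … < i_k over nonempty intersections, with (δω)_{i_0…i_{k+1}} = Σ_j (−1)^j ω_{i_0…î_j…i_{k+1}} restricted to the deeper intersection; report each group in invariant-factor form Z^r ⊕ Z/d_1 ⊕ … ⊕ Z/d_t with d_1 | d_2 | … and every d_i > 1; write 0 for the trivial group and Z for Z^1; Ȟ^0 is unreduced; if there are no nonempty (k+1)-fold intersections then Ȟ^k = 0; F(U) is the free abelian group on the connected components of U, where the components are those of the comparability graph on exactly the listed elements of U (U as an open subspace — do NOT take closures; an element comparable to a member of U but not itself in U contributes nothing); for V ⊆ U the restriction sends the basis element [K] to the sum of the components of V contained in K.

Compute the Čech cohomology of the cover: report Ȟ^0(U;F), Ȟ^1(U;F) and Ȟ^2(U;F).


Ȟ^0 = Z^7, Ȟ^1 = 0, Ȟ^2 = 0

nerve simplices:
  V12={x4,x8,x12} V13={x2,x9} V23={x1,x13}
components per intersection:
  V1: {x2,x6,x14} {x4,x8} {x9} {x12}
  V2: {x1} {x4,x8} {x5,x11,x12} {x13}
  V3: {x1,x7} {x2} {x3,x10} {x9} {x13}
  V12: {x4,x8} {x12}
  V13: {x2} {x9}
  V23: {x1} {x13}
C dims 13,6; δ0: rk 6, SNF 1^6
degree 0: 13−6−0 = 7 → Ȟ^0 ≅ Z^7
degree 1: 6−0−6 = 0 → Ȟ^1 ≅ 0
degree 2: 0−0−0 = 0 → Ȟ^2 ≅ 0


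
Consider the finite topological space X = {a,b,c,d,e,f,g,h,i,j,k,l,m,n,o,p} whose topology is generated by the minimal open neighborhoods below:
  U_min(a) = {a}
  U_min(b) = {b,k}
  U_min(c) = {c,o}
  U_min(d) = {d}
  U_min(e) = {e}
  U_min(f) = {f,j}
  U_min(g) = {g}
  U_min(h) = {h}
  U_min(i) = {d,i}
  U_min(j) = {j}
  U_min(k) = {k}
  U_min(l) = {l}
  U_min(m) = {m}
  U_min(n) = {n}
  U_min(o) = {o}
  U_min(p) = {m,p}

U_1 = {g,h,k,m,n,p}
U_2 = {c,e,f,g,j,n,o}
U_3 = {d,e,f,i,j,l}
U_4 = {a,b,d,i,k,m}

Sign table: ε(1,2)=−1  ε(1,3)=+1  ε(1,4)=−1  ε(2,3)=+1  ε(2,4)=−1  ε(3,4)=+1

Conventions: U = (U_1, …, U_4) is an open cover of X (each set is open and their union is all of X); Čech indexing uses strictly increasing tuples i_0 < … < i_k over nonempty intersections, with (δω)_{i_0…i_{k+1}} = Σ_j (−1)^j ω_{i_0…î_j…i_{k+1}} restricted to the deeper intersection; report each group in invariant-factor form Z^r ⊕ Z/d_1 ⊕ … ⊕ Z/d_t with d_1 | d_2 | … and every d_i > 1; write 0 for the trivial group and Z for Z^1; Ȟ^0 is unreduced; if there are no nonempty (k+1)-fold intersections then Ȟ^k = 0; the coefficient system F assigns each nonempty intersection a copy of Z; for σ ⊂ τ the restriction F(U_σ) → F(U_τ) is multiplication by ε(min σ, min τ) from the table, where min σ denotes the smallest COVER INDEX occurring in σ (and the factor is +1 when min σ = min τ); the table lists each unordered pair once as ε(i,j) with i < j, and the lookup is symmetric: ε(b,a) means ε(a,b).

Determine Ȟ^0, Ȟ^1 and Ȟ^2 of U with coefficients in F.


Ȟ^0(U;F) ≅ Z,  Ȟ^1(U;F) ≅ Z,  Ȟ^2(U;F) ≅ 0

cover nerve:
  U12={g,n} U14={k,m} U23={e,f,j} U34={d,i}
C dims 4,4; δ0: rk 3, SNF 1^3
Ȟ^0: (4−3)−0=1 ⇒ Z
Ȟ^1: (4−0)−3=1 ⇒ Z
Ȟ^2: (0−0)−0=0 ⇒ 0


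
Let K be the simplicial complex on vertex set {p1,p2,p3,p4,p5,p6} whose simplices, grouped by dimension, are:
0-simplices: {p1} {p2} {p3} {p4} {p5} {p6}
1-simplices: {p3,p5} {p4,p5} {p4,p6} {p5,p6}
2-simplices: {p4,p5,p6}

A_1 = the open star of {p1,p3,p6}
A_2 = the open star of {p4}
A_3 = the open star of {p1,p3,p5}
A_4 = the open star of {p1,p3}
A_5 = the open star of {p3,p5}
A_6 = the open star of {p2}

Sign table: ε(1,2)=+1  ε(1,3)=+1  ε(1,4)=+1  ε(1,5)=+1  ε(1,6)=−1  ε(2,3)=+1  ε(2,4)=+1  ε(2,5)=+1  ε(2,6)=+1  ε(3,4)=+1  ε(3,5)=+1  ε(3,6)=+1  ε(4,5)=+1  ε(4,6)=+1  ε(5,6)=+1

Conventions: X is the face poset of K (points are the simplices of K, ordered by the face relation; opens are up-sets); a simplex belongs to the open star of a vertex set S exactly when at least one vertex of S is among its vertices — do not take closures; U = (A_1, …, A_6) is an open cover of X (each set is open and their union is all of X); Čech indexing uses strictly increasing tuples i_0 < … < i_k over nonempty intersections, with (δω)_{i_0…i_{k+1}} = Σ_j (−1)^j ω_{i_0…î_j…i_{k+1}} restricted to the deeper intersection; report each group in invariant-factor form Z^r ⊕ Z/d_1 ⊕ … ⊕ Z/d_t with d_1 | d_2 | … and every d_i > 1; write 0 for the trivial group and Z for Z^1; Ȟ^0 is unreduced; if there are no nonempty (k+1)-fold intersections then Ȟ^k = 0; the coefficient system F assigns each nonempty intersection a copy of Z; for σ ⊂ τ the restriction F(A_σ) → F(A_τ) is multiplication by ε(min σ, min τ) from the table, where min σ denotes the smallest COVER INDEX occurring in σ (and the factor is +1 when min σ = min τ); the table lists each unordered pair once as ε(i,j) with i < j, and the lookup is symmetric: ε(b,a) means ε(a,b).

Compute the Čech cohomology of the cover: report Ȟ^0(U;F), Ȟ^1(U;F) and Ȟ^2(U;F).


nonempty intersections:
  A1={{p1},{p3},{p6},{p3,p5},{p4,p6},{p5,p6},{p4,p5,p6}} A2={{p4},{p4,p5},{p4,p6},{p4,p5,p6}} A3={{p1},{p3},{p5},{p3,p5},{p4,p5},{p5,p6},{p4,p5,p6}} A4={{p1},{p3},{p3,p5}} A5={{p3},{p5},{p3,p5},{p4,p5},{p5,p6},{p4,p5,p6}} A6={{p2}}
  A12={{p4,p6},{p4,p5,p6}} A13={{p1},{p3},{p3,p5},{p5,p6},{p4,p5,p6}} A14={{p1},{p3},{p3,p5}} A15={{p3},{p3,p5},{p5,p6},{p4,p5,p6}} A23={{p4,p5},{p4,p5,p6}} A25={{p4,p5},{p4,p5,p6}} A34={{p1},{p3},{p3,p5}} A35={{p3},{p5},{p3,p5},{p4,p5},{p5,p6},{p4,p5,p6}} A45={{p3},{p3,p5}}
  A123={{p4,p5,p6}} A125={{p4,p5,p6}} A134={{p1},{p3},{p3,p5}} A135={{p3},{p3,p5},{p5,p6},{p4,p5,p6}} A145={{p3},{p3,p5}} A235={{p4,p5},{p4,p5,p6}} A345={{p3},{p3,p5}}
  A1235={{p4,p5,p6}} A1345={{p3},{p3,p5}}
C dims 6,9,7,2; δ0: rk 4, SNF 1^4; δ1: rk 5, SNF 1^5; δ2: rk 2, SNF 1^2
Ȟ^0: (6−4)−0=2 ⇒ Z^2
Ȟ^1: (9−5)−4=0 ⇒ 0
Ȟ^2: (7−2)−5=0 ⇒ 0

Ȟ^0 ≅ Z^2, Ȟ^1 ≅ 0, Ȟ^2 ≅ 0


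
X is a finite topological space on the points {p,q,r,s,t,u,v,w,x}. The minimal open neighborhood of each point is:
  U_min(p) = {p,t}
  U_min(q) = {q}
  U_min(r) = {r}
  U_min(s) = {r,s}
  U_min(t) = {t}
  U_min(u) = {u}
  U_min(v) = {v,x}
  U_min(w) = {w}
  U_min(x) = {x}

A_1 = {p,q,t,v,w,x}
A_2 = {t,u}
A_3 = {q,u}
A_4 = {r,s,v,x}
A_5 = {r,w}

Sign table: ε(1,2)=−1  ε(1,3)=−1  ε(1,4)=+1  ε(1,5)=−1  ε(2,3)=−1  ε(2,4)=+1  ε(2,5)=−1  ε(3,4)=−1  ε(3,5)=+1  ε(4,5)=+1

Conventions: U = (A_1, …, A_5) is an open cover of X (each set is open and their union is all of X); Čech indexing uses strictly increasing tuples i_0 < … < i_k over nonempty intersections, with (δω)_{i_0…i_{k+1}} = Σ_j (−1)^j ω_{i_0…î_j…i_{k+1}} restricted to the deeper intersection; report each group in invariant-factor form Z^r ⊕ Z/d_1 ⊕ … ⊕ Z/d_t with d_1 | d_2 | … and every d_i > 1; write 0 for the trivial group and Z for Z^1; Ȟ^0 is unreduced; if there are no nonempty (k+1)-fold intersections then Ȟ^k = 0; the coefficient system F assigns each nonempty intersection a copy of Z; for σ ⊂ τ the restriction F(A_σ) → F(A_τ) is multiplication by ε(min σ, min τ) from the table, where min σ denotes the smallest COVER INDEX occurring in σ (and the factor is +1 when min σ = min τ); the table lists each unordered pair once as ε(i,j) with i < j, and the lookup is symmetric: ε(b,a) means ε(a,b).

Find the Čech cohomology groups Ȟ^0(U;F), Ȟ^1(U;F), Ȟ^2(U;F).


Ȟ^0(U;F) ≅ 0,  Ȟ^1(U;F) ≅ Z ⊕ Z/2,  Ȟ^2(U;F) ≅ 0

nerve simplices:
  A12={t} A13={q} A14={v,x} A15={w} A23={u} A45={r}
C dims 5,6; δ0: rk 5, SNF 1^4·2
degree 0: 5−5−0 = 0 → Ȟ^0 ≅ 0
degree 1: 6−0−5 = 1 plus torsion [2] → Ȟ^1 ≅ Z ⊕ Z/2
degree 2: 0−0−0 = 0 → Ȟ^2 ≅ 0


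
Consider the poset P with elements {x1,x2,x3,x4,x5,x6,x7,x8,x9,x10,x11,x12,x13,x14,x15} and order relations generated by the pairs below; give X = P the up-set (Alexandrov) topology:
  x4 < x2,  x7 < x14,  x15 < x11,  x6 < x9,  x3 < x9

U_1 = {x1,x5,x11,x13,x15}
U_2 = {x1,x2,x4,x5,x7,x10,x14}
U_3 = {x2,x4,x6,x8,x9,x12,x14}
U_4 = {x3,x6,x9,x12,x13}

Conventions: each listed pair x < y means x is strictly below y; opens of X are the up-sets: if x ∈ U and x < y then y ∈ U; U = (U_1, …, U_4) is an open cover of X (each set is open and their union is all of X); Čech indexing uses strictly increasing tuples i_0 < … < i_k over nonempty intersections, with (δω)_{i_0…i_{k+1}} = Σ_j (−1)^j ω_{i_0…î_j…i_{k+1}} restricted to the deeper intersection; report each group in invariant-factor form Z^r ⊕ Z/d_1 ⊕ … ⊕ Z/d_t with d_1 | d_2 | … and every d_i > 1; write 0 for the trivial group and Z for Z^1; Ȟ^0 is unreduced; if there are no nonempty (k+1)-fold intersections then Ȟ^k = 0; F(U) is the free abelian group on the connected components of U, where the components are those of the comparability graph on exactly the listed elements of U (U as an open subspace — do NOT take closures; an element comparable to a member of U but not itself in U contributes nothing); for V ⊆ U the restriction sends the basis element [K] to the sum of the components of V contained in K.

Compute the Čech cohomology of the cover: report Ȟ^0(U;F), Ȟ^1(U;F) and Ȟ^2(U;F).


Ȟ^0 = Z^10,  Ȟ^1 = 0,  Ȟ^2 = 0

cover nerve:
  U12={x1,x5} U14={x13} U23={x2,x4,x14} U34={x6,x9,x12}
components per intersection:
  U1: {x1} {x5} {x11,x15} {x13}
  U2: {x1} {x2,x4} {x5} {x7,x14} {x10}
  U3: {x2,x4} {x6,x9} {x8} {x12} {x14}
  U4: {x3,x6,x9} {x12} {x13}
  U12: {x1} {x5}
  U14: {x13}
  U23: {x2,x4} {x14}
  U34: {x6,x9} {x12}
C dims 17,7; δ0: rk 7, SNF 1^7
Ȟ^0: (17−7)−0=10 ⇒ Z^10
Ȟ^1: (7−0)−7=0 ⇒ 0
Ȟ^2: (0−0)−0=0 ⇒ 0
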